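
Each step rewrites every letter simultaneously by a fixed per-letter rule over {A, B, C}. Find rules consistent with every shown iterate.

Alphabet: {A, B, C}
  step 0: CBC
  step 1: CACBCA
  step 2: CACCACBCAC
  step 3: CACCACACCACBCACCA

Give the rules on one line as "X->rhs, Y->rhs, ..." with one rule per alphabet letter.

A->C, B->CB, C->CA

  step 2 ⇒ step 3: CACCACBCAC ⇒ CA·C·CA·CA·C·CA·CB·CA·C·CA
    A ↦ C
    B ↦ CB
    C ↦ CA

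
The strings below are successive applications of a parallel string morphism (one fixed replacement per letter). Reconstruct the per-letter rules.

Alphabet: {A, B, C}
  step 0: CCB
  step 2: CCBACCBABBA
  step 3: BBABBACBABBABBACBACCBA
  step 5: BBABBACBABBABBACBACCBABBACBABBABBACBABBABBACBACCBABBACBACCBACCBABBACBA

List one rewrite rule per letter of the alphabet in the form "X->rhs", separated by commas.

  step 2 ⇒ step 3: CCBACCBABBA ⇒ BBA·BBA·C·BA·BBA·BBA·C·BA·C·C·BA
    A ↦ BA
    B ↦ C
    C ↦ BBA

A->BA, B->C, C->BBA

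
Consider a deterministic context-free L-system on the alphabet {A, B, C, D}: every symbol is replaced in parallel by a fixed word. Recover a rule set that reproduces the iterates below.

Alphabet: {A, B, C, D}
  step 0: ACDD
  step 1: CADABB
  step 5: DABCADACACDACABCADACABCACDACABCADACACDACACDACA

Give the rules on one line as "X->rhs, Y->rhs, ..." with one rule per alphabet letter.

A->CA, B->C, C->DA, D->B

  step 0 ⇒ step 1: ACDD ⇒ CA·DA·B·B
    A ↦ CA
    C ↦ DA
    D ↦ B
    B ↦ C  (constrained at step 1)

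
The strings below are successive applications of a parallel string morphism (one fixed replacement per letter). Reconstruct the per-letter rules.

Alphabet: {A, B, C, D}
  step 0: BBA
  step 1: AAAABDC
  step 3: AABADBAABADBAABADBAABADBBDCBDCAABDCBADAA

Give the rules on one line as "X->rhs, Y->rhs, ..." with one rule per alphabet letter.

  step 0 ⇒ step 1: BBA ⇒ AA·AA·BDC
    A ↦ BDC
    B ↦ AA
    C ↦ B  (constrained at step 1)
    D ↦ BAD  (constrained at step 1)

A->BDC, B->AA, C->B, D->BAD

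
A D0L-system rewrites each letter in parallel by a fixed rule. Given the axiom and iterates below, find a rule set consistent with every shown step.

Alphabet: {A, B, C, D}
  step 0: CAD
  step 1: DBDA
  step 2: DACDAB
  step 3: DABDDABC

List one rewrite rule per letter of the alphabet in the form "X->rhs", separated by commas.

  step 2 ⇒ step 3: DACDAB ⇒ DA·B·D·DA·B·C
    A ↦ B
    B ↦ C
    C ↦ D
    D ↦ DA

A->B, B->C, C->D, D->DA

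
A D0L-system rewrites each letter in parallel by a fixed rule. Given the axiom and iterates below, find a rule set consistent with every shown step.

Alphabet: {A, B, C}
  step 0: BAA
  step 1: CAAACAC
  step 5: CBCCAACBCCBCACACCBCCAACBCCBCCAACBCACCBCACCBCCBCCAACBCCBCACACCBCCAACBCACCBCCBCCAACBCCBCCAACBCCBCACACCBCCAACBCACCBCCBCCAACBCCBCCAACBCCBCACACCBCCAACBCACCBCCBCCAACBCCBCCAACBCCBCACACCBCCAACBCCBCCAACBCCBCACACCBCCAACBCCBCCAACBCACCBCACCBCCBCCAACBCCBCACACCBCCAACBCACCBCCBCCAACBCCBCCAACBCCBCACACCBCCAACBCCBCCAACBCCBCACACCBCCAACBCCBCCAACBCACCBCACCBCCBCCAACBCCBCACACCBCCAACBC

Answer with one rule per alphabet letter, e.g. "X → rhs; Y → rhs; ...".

  step 0 ⇒ step 1: BAA ⇒ CAA·AC·AC
    A ↦ AC
    B ↦ CAA
    C ↦ CBC  (constrained at step 1)

A->AC, B->CAA, C->CBC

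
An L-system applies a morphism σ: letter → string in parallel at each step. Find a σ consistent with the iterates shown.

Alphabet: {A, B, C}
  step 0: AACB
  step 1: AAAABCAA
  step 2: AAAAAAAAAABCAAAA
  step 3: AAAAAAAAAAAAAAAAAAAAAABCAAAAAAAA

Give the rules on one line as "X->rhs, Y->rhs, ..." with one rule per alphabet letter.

  step 2 ⇒ step 3: AAAAAAAAAABCAAAA ⇒ AA·AA·AA·AA·AA·AA·AA·AA·AA·AA·AA·BC·AA·AA·AA·AA
    A ↦ AA
    B ↦ AA
    C ↦ BC

A->AA, B->AA, C->BC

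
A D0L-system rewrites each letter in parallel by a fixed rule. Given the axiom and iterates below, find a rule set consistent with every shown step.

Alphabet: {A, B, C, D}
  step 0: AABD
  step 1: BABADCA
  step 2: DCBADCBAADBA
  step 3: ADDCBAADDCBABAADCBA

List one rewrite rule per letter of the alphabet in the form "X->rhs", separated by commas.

A->BA, B->DC, C->D, D->A

  step 2 ⇒ step 3: DCBADCBAADBA ⇒ A·D·DC·BA·A·D·DC·BA·BA·A·DC·BA
    A ↦ BA
    B ↦ DC
    C ↦ D
    D ↦ A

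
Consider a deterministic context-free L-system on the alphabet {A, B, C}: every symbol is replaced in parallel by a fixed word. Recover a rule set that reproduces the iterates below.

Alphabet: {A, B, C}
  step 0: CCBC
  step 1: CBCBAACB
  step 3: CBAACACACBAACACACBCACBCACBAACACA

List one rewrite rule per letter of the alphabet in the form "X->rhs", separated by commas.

A->CA, B->AA, C->CB

  step 0 ⇒ step 1: CCBC ⇒ CB·CB·AA·CB
    B ↦ AA
    C ↦ CB
    A ↦ CA  (constrained at step 1)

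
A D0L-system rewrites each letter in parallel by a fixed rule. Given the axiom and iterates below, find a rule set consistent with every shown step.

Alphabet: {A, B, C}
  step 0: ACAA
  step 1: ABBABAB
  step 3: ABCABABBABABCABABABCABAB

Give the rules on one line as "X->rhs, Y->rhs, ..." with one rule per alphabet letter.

  step 0 ⇒ step 1: ACAA ⇒ AB·B·AB·AB
    A ↦ AB
    C ↦ B
    B ↦ CA  (constrained at step 1)

A->AB, B->CA, C->B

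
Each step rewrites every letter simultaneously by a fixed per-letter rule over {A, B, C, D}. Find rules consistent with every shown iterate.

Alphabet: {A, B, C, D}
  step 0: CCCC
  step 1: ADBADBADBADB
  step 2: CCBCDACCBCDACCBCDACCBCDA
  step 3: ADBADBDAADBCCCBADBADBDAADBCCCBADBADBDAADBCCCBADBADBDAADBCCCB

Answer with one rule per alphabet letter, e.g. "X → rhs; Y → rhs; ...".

  step 2 ⇒ step 3: CCBCDACCBCDACCBCDACCBCDA ⇒ ADB·ADB·DA·ADB·C·CCB·ADB·ADB·DA·ADB·C·CCB·ADB·ADB·DA·ADB·C·CCB·ADB·ADB·DA·ADB·C·CCB
    A ↦ CCB
    B ↦ DA
    C ↦ ADB
    D ↦ C

A->CCB, B->DA, C->ADB, D->C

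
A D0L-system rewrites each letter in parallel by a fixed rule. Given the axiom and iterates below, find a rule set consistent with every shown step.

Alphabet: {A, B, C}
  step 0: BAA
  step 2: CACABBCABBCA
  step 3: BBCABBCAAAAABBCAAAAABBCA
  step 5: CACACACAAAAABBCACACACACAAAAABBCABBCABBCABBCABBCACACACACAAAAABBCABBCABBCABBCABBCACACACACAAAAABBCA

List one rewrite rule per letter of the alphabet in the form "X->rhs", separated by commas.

  step 2 ⇒ step 3: CACABBCABBCA ⇒ BB·CA·BB·CA·AA·AA·BB·CA·AA·AA·BB·CA
    A ↦ CA
    B ↦ AA
    C ↦ BB

A->CA, B->AA, C->BB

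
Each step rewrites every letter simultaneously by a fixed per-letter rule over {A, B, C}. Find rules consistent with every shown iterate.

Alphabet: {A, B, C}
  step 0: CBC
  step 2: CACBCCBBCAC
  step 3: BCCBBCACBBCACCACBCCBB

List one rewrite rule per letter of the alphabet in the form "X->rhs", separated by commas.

  step 2 ⇒ step 3: CACBCCBBCAC ⇒ B·CCB·B·CAC·B·B·CAC·CAC·B·CCB·B
    A ↦ CCB
    B ↦ CAC
    C ↦ B

A->CCB, B->CAC, C->B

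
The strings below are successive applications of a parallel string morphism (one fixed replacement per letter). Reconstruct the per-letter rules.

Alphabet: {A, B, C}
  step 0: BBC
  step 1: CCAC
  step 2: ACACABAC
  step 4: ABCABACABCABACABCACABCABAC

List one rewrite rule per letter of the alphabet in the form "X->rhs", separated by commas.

  step 1 ⇒ step 2: CCAC ⇒ AC·AC·AB·AC
    A ↦ AB
    C ↦ AC
  step 0 ⇒ step 1: BBC ⇒ C·C·AC
    B ↦ C

A->AB, B->C, C->AC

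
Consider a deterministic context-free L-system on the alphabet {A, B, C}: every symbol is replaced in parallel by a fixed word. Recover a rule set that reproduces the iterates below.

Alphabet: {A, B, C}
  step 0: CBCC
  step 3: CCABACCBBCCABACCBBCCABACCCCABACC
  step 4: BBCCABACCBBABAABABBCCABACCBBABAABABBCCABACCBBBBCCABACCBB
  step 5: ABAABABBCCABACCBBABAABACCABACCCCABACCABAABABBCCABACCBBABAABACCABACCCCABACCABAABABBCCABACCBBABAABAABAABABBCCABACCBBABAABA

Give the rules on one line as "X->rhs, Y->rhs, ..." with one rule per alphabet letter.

A->CC, B->ABA, C->B

  step 4 ⇒ step 5: BBCCABACCBBABAABABBCCABACCBBABAABABBCCABACCBBBBCCABACCBB ⇒ ABA·ABA·B·B·CC·ABA·CC·B·B·ABA·ABA·CC·ABA·CC·CC·ABA·CC·ABA·ABA·B·B·CC·ABA·CC·B·B·ABA·ABA·CC·ABA·CC·CC·ABA·CC·ABA·ABA·B·B·CC·ABA·CC·B·B·ABA·ABA·ABA·ABA·B·B·CC·ABA·CC·B·B·ABA·ABA
    A ↦ CC
    B ↦ ABA
    C ↦ B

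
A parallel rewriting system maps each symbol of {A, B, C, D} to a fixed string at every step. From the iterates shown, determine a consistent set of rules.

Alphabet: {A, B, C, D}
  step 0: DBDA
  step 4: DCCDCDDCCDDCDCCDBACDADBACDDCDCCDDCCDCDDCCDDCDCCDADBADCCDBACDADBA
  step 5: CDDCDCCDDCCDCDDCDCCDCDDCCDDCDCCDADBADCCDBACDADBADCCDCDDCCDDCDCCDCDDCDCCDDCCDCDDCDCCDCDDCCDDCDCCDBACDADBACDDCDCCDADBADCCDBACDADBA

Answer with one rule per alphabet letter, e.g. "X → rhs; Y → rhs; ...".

A->BA, B->AD, C->DC, D->CD

  step 4 ⇒ step 5: DCCDCDDCCDDCDCCDBACDADBACDDCDCCDDCCDCDDCCDDCDCCDADBADCCDBACDADBA ⇒ CD·DC·DC·CD·DC·CD·CD·DC·DC·CD·CD·DC·CD·DC·DC·CD·AD·BA·DC·CD·BA·CD·AD·BA·DC·CD·CD·DC·CD·DC·DC·CD·CD·DC·DC·CD·DC·CD·CD·DC·DC·CD·CD·DC·CD·DC·DC·CD·BA·CD·AD·BA·CD·DC·DC·CD·AD·BA·DC·CD·BA·CD·AD·BA
    A ↦ BA
    B ↦ AD
    C ↦ DC
    D ↦ CD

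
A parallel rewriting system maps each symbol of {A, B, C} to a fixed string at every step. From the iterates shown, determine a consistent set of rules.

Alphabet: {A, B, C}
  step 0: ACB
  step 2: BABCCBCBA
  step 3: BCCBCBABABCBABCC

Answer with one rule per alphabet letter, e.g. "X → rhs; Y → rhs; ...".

A->C, B->BC, C->BA

  step 2 ⇒ step 3: BABCCBCBA ⇒ BC·C·BC·BA·BA·BC·BA·BC·C
    A ↦ C
    B ↦ BC
    C ↦ BA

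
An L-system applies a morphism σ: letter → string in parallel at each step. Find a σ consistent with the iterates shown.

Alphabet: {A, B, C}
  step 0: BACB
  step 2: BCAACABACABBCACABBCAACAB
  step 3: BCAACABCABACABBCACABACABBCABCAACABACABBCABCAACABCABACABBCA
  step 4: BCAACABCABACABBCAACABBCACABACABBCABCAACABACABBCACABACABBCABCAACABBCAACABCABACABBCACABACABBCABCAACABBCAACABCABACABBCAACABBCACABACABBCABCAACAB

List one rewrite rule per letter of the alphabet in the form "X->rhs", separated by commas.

  step 3 ⇒ step 4: BCAACABCABACABBCACABACABBCABCAACABACABBCABCAACABCABACABBCA ⇒ BCA·A·CAB·CAB·A·CAB·BCA·A·CAB·BCA·CAB·A·CAB·BCA·BCA·A·CAB·A·CAB·BCA·CAB·A·CAB·BCA·BCA·A·CAB·BCA·A·CAB·CAB·A·CAB·BCA·CAB·A·CAB·BCA·BCA·A·CAB·BCA·A·CAB·CAB·A·CAB·BCA·A·CAB·BCA·CAB·A·CAB·BCA·BCA·A·CAB
    A ↦ CAB
    B ↦ BCA
    C ↦ A

A->CAB, B->BCA, C->A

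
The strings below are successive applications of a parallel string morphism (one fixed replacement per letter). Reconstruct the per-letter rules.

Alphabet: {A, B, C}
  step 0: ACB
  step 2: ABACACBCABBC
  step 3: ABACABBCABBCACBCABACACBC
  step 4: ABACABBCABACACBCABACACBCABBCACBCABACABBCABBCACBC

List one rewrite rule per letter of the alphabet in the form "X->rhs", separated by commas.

A->AB, B->AC, C->BC

  step 3 ⇒ step 4: ABACABBCABBCACBCABACACBC ⇒ AB·AC·AB·BC·AB·AC·AC·BC·AB·AC·AC·BC·AB·BC·AC·BC·AB·AC·AB·BC·AB·BC·AC·BC
    A ↦ AB
    B ↦ AC
    C ↦ BC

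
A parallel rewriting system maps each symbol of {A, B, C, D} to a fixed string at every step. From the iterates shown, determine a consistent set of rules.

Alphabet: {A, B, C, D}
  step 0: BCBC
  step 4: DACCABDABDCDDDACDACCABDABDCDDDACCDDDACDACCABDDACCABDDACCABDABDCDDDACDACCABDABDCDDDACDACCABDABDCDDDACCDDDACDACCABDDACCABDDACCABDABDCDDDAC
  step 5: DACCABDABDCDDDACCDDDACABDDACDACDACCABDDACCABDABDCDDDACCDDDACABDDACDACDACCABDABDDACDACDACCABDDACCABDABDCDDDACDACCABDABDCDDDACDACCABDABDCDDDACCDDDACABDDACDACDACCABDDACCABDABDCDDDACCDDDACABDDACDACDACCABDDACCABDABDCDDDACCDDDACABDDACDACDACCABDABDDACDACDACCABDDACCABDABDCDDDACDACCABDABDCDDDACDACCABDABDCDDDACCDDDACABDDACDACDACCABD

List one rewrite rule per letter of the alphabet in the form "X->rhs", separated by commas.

A->C, B->DD, C->ABD, D->DAC

  step 4 ⇒ step 5: DACCABDABDCDDDACDACCABDABDCDDDACCDDDACDACCABDDACCABDDACCABDABDCDDDACDACCABDABDCDDDACDACCABDABDCDDDACCDDDACDACCABDDACCABDDACCABDABDCDDDAC ⇒ DAC·C·ABD·ABD·C·DD·DAC·C·DD·DAC·ABD·DAC·DAC·DAC·C·ABD·DAC·C·ABD·ABD·C·DD·DAC·C·DD·DAC·ABD·DAC·DAC·DAC·C·ABD·ABD·DAC·DAC·DAC·C·ABD·DAC·C·ABD·ABD·C·DD·DAC·DAC·C·ABD·ABD·C·DD·DAC·DAC·C·ABD·ABD·C·DD·DAC·C·DD·DAC·ABD·DAC·DAC·DAC·C·ABD·DAC·C·ABD·ABD·C·DD·DAC·C·DD·DAC·ABD·DAC·DAC·DAC·C·ABD·DAC·C·ABD·ABD·C·DD·DAC·C·DD·DAC·ABD·DAC·DAC·DAC·C·ABD·ABD·DAC·DAC·DAC·C·ABD·DAC·C·ABD·ABD·C·DD·DAC·DAC·C·ABD·ABD·C·DD·DAC·DAC·C·ABD·ABD·C·DD·DAC·C·DD·DAC·ABD·DAC·DAC·DAC·C·ABD
    A ↦ C
    B ↦ DD
    C ↦ ABD
    D ↦ DAC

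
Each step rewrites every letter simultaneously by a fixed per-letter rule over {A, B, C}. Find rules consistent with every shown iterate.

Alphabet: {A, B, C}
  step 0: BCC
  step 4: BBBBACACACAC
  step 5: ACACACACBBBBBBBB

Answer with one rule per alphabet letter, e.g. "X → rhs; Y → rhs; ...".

A->B, B->AC, C->B

  step 4 ⇒ step 5: BBBBACACACAC ⇒ AC·AC·AC·AC·B·B·B·B·B·B·B·B
    A ↦ B
    B ↦ AC
    C ↦ B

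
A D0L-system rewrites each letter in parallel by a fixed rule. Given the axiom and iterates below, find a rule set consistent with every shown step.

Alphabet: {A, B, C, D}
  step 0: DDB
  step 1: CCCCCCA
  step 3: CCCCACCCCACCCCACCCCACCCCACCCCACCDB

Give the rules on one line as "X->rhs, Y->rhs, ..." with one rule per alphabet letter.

  step 0 ⇒ step 1: DDB ⇒ CC·CC·CCA
    B ↦ CCA
    D ↦ CC
    A ↦ DC  (constrained at step 1)
    C ↦ DB  (constrained at step 1)

A->DC, B->CCA, C->DB, D->CC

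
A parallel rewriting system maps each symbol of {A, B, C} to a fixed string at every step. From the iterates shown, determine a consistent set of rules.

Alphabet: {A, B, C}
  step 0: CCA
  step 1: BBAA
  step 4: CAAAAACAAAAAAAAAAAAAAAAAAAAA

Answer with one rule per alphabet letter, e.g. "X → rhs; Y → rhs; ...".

A->AA, B->CA, C->B

  step 0 ⇒ step 1: CCA ⇒ B·B·AA
    A ↦ AA
    C ↦ B
    B ↦ CA  (constrained at step 1)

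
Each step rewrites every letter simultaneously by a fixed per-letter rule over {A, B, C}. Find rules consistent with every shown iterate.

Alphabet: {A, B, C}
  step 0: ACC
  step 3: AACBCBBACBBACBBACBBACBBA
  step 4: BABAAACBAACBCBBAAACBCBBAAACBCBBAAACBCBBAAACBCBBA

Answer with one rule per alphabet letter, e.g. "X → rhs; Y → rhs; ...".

A->BA, B->CB, C->AA

  step 3 ⇒ step 4: AACBCBBACBBACBBACBBACBBA ⇒ BA·BA·AA·CB·AA·CB·CB·BA·AA·CB·CB·BA·AA·CB·CB·BA·AA·CB·CB·BA·AA·CB·CB·BA
    A ↦ BA
    B ↦ CB
    C ↦ AA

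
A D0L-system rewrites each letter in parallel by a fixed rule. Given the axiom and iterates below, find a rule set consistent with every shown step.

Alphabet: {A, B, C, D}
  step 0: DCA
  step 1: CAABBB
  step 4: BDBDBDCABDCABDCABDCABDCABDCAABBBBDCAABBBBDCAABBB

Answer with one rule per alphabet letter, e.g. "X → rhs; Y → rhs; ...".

  step 0 ⇒ step 1: DCA ⇒ CA·AB·BB
    A ↦ BB
    C ↦ AB
    D ↦ CA
    B ↦ BD  (constrained at step 1)

A->BB, B->BD, C->AB, D->CA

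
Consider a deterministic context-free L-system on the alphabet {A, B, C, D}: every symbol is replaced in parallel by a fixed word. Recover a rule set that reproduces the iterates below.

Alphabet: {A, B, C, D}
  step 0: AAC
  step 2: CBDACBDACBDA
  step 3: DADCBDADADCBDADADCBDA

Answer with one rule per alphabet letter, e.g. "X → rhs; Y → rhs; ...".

A->DA, B->D, C->DA, D->CB

  step 2 ⇒ step 3: CBDACBDACBDA ⇒ DA·D·CB·DA·DA·D·CB·DA·DA·D·CB·DA
    A ↦ DA
    B ↦ D
    C ↦ DA
    D ↦ CB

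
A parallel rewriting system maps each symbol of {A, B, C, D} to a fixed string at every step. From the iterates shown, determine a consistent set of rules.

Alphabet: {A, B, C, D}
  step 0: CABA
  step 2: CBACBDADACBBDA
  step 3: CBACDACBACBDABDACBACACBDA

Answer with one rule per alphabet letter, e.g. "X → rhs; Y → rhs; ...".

  step 2 ⇒ step 3: CBACBDADACBBDA ⇒ CB·AC·DA·CB·AC·B·DA·B·DA·CB·AC·AC·B·DA
    A ↦ DA
    B ↦ AC
    C ↦ CB
    D ↦ B

A->DA, B->AC, C->CB, D->B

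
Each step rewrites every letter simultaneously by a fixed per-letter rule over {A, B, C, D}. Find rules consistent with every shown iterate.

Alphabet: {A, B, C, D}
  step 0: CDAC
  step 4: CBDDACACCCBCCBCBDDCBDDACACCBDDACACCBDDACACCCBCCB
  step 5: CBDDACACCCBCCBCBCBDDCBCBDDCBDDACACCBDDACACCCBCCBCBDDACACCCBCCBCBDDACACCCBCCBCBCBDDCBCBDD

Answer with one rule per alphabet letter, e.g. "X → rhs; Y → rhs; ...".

A->C, B->DD, C->CB, D->AC

  step 4 ⇒ step 5: CBDDACACCCBCCBCBDDCBDDACACCBDDACACCBDDACACCCBCCB ⇒ CB·DD·AC·AC·C·CB·C·CB·CB·CB·DD·CB·CB·DD·CB·DD·AC·AC·CB·DD·AC·AC·C·CB·C·CB·CB·DD·AC·AC·C·CB·C·CB·CB·DD·AC·AC·C·CB·C·CB·CB·CB·DD·CB·CB·DD
    A ↦ C
    B ↦ DD
    C ↦ CB
    D ↦ AC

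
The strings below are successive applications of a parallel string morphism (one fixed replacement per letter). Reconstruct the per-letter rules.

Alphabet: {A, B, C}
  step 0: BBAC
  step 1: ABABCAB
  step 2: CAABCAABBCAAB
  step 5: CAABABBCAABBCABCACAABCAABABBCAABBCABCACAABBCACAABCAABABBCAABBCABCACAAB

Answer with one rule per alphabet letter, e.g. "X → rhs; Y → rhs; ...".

  step 1 ⇒ step 2: ABABCAB ⇒ CA·AB·CA·AB·B·CA·AB
    A ↦ CA
    B ↦ AB
    C ↦ B

A->CA, B->AB, C->B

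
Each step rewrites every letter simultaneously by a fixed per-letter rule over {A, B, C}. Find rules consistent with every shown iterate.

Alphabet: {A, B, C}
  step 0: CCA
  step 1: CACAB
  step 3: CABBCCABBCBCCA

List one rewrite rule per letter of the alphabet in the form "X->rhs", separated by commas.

  step 0 ⇒ step 1: CCA ⇒ CA·CA·B
    A ↦ B
    C ↦ CA
    B ↦ BC  (constrained at step 1)

A->B, B->BC, C->CA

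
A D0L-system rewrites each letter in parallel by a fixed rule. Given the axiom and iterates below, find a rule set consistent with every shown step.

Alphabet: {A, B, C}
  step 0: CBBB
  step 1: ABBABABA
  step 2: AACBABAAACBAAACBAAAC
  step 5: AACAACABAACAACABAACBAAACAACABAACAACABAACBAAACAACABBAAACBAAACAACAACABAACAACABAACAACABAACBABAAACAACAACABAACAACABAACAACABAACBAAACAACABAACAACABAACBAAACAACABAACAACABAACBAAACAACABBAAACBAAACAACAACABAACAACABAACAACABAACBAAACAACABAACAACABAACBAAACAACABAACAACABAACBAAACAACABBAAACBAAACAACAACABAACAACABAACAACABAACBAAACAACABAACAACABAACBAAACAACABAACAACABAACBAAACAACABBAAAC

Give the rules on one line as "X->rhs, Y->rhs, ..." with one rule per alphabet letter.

A->AAC, B->BA, C->AB

  step 1 ⇒ step 2: ABBABABA ⇒ AAC·BA·BA·AAC·BA·AAC·BA·AAC
    A ↦ AAC
    B ↦ BA
  step 0 ⇒ step 1: CBBB ⇒ AB·BA·BA·BA
    C ↦ AB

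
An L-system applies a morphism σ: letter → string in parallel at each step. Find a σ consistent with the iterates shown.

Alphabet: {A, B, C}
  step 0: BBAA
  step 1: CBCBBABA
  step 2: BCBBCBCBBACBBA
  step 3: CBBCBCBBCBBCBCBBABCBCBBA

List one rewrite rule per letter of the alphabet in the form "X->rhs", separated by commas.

A->BA, B->CB, C->B

  step 2 ⇒ step 3: BCBBCBCBBACBBA ⇒ CB·B·CB·CB·B·CB·B·CB·CB·BA·B·CB·CB·BA
    A ↦ BA
    B ↦ CB
    C ↦ B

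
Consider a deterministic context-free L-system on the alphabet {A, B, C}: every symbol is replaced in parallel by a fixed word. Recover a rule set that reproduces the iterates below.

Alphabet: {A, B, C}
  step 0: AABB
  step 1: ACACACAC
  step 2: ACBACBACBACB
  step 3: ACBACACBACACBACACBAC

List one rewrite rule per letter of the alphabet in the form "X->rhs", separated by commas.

A->AC, B->AC, C->B

  step 2 ⇒ step 3: ACBACBACBACB ⇒ AC·B·AC·AC·B·AC·AC·B·AC·AC·B·AC
    A ↦ AC
    B ↦ AC
    C ↦ B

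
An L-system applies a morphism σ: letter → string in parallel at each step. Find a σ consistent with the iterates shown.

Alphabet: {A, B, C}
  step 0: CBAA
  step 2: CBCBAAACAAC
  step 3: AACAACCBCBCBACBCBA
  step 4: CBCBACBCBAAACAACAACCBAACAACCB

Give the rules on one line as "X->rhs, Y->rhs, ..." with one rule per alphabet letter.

A->CB, B->AC, C->A

  step 3 ⇒ step 4: AACAACCBCBCBACBCBA ⇒ CB·CB·A·CB·CB·A·A·AC·A·AC·A·AC·CB·A·AC·A·AC·CB
    A ↦ CB
    B ↦ AC
    C ↦ A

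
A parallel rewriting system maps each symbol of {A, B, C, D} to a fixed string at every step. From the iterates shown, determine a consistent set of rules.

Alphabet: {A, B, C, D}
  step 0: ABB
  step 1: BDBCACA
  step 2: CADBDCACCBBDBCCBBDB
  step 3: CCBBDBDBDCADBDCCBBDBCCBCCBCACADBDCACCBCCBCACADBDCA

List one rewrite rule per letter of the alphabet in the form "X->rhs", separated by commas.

A->BDB, B->CA, C->CCB, D->DBD

  step 2 ⇒ step 3: CADBDCACCBBDBCCBBDB ⇒ CCB·BDB·DBD·CA·DBD·CCB·BDB·CCB·CCB·CA·CA·DBD·CA·CCB·CCB·CA·CA·DBD·CA
    A ↦ BDB
    B ↦ CA
    C ↦ CCB
    D ↦ DBD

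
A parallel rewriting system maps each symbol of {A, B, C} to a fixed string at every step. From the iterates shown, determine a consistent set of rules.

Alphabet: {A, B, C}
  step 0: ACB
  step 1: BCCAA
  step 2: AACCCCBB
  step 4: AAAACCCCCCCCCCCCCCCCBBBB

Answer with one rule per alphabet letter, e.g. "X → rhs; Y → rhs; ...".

A->B, B->AA, C->CC

  step 1 ⇒ step 2: BCCAA ⇒ AA·CC·CC·B·B
    A ↦ B
    B ↦ AA
    C ↦ CC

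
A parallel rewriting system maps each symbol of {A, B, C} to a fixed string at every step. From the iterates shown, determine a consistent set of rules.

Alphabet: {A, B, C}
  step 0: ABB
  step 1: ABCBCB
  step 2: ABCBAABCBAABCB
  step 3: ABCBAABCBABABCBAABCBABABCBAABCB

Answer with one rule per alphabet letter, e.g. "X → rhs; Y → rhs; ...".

  step 2 ⇒ step 3: ABCBAABCBAABCB ⇒ AB·CB·AAB·CB·AB·AB·CB·AAB·CB·AB·AB·CB·AAB·CB
    A ↦ AB
    B ↦ CB
    C ↦ AAB

A->AB, B->CB, C->AAB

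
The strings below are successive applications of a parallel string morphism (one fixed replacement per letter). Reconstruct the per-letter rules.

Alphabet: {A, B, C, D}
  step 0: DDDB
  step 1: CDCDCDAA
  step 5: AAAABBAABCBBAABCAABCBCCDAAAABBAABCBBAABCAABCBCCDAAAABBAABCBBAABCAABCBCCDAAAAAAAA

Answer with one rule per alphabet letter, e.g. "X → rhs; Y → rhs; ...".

  step 0 ⇒ step 1: DDDB ⇒ CD·CD·CD·AA
    B ↦ AA
    D ↦ CD
    A ↦ B  (constrained at step 1)
    C ↦ BC  (constrained at step 1)

A->B, B->AA, C->BC, D->CD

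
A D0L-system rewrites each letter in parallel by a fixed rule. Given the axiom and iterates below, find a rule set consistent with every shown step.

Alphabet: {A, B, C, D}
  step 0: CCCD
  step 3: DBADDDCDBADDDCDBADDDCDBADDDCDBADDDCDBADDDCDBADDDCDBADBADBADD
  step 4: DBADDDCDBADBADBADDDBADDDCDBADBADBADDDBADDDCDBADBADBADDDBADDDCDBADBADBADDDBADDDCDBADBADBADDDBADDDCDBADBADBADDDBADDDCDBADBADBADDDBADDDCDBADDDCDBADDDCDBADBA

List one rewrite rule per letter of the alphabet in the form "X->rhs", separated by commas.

  step 3 ⇒ step 4: DBADDDCDBADDDCDBADDDCDBADDDCDBADDDCDBADDDCDBADDDCDBADBADBADD ⇒ DBA·DDD·C·DBA·DBA·DBA·DD·DBA·DDD·C·DBA·DBA·DBA·DD·DBA·DDD·C·DBA·DBA·DBA·DD·DBA·DDD·C·DBA·DBA·DBA·DD·DBA·DDD·C·DBA·DBA·DBA·DD·DBA·DDD·C·DBA·DBA·DBA·DD·DBA·DDD·C·DBA·DBA·DBA·DD·DBA·DDD·C·DBA·DDD·C·DBA·DDD·C·DBA·DBA
    A ↦ C
    B ↦ DDD
    C ↦ DD
    D ↦ DBA

A->C, B->DDD, C->DD, D->DBA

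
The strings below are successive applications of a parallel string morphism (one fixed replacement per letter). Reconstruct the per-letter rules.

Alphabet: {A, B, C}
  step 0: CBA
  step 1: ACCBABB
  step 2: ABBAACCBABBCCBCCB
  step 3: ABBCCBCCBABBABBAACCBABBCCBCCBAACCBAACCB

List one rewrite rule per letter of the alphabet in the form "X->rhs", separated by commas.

  step 2 ⇒ step 3: ABBAACCBABBCCBCCB ⇒ ABB·CCB·CCB·ABB·ABB·A·A·CCB·ABB·CCB·CCB·A·A·CCB·A·A·CCB
    A ↦ ABB
    B ↦ CCB
    C ↦ A

A->ABB, B->CCB, C->A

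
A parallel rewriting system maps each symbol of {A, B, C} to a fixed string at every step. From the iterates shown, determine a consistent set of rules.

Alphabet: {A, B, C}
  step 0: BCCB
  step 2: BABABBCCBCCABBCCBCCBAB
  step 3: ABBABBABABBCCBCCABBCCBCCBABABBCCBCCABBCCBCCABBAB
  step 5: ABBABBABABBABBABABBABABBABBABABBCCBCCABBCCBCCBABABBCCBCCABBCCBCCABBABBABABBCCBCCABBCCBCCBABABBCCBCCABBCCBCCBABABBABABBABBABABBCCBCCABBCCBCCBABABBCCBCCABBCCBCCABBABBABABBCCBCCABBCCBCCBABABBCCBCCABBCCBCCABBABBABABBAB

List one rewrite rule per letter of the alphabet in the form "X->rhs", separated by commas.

A->B, B->AB, C->BCC

  step 2 ⇒ step 3: BABABBCCBCCABBCCBCCBAB ⇒ AB·B·AB·B·AB·AB·BCC·BCC·AB·BCC·BCC·B·AB·AB·BCC·BCC·AB·BCC·BCC·AB·B·AB
    A ↦ B
    B ↦ AB
    C ↦ BCC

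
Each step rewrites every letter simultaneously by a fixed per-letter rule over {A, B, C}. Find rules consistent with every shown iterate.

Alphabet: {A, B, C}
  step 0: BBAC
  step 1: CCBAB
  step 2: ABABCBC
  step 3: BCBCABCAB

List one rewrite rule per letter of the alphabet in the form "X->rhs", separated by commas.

A->B, B->C, C->AB

  step 2 ⇒ step 3: ABABCBC ⇒ B·C·B·C·AB·C·AB
    A ↦ B
    B ↦ C
    C ↦ AB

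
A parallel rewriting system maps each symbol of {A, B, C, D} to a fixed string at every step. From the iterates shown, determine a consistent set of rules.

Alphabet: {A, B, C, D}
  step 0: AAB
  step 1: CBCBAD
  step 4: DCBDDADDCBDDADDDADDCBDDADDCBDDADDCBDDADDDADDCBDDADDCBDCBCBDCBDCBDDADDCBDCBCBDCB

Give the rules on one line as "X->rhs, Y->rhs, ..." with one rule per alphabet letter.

A->CB, B->AD, C->DD, D->DCB

  step 0 ⇒ step 1: AAB ⇒ CB·CB·AD
    A ↦ CB
    B ↦ AD
    C ↦ DD  (constrained at step 1)
    D ↦ DCB  (constrained at step 1)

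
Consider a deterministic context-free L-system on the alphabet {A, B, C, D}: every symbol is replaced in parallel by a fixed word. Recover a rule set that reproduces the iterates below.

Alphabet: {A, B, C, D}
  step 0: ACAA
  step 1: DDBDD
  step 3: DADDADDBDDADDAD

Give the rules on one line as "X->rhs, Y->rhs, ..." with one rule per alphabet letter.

  step 0 ⇒ step 1: ACAA ⇒ D·DB·D·D
    A ↦ D
    C ↦ DB
    B ↦ CA  (constrained at step 1)
    D ↦ AD  (constrained at step 1)

A->D, B->CA, C->DB, D->AD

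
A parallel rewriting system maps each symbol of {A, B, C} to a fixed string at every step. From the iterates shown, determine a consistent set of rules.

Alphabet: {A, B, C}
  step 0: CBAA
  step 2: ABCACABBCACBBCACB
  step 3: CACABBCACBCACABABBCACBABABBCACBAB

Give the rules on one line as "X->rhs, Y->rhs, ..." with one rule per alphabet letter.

  step 2 ⇒ step 3: ABCACABBCACBBCACB ⇒ CAC·AB·B·CAC·B·CAC·AB·AB·B·CAC·B·AB·AB·B·CAC·B·AB
    A ↦ CAC
    B ↦ AB
    C ↦ B

A->CAC, B->AB, C->B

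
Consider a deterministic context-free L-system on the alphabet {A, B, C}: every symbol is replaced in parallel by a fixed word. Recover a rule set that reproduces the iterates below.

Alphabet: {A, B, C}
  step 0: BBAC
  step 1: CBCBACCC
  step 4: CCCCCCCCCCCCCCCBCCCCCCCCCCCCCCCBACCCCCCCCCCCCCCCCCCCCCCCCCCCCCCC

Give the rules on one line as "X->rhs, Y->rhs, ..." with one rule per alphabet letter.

  step 0 ⇒ step 1: BBAC ⇒ CB·CB·AC·CC
    A ↦ AC
    B ↦ CB
    C ↦ CC

A->AC, B->CB, C->CC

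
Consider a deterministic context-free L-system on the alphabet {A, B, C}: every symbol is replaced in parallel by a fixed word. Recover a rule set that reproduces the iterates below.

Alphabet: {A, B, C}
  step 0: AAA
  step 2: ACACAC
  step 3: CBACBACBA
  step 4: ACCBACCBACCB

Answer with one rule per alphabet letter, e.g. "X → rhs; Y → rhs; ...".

A->CB, B->C, C->A

  step 3 ⇒ step 4: CBACBACBA ⇒ A·C·CB·A·C·CB·A·C·CB
    A ↦ CB
    B ↦ C
    C ↦ A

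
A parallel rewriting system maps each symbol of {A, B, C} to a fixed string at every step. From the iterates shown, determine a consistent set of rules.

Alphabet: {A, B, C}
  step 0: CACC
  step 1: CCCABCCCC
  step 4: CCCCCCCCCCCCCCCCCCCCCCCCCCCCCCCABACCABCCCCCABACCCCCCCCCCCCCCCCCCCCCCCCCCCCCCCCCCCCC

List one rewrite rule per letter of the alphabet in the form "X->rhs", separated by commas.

  step 0 ⇒ step 1: CACC ⇒ CC·CAB·CC·CC
    A ↦ CAB
    C ↦ CC
    B ↦ AC  (constrained at step 1)

A->CAB, B->AC, C->CC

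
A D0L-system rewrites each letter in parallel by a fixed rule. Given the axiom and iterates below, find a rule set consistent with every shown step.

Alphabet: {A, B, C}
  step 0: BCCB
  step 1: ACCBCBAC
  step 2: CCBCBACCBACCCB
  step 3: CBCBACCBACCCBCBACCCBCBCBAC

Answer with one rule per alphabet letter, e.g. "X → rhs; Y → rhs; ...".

  step 2 ⇒ step 3: CCBCBACCBACCCB ⇒ CB·CB·AC·CB·AC·C·CB·CB·AC·C·CB·CB·CB·AC
    A ↦ C
    B ↦ AC
    C ↦ CB

A->C, B->AC, C->CB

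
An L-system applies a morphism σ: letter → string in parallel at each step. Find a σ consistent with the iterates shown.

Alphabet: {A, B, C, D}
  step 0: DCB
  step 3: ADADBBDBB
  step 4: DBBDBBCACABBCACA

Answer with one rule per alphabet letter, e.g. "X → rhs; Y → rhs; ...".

A->D, B->CA, C->A, D->BB

  step 3 ⇒ step 4: ADADBBDBB ⇒ D·BB·D·BB·CA·CA·BB·CA·CA
    A ↦ D
    B ↦ CA
    D ↦ BB
    C ↦ A  (constrained at step 0)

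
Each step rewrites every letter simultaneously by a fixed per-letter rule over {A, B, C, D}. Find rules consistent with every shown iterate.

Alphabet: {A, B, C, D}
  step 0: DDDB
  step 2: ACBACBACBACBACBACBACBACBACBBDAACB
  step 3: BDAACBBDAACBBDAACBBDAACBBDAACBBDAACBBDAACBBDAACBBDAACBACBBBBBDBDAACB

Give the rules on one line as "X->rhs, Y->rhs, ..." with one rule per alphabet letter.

  step 2 ⇒ step 3: ACBACBACBACBACBACBACBACBACBBDAACB ⇒ BD·A·ACB·BD·A·ACB·BD·A·ACB·BD·A·ACB·BD·A·ACB·BD·A·ACB·BD·A·ACB·BD·A·ACB·BD·A·ACB·ACB·BBB·BD·BD·A·ACB
    A ↦ BD
    B ↦ ACB
    C ↦ A
    D ↦ BBB

A->BD, B->ACB, C->A, D->BBB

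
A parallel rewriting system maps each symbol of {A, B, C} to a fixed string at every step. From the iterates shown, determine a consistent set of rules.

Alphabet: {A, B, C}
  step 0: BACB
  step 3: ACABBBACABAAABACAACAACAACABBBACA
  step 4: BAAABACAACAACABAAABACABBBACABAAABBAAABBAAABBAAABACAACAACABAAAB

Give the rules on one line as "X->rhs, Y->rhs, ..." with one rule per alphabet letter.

A->B, B->ACA, C->AAA

  step 3 ⇒ step 4: ACABBBACABAAABACAACAACAACABBBACA ⇒ B·AAA·B·ACA·ACA·ACA·B·AAA·B·ACA·B·B·B·ACA·B·AAA·B·B·AAA·B·B·AAA·B·B·AAA·B·ACA·ACA·ACA·B·AAA·B
    A ↦ B
    B ↦ ACA
    C ↦ AAA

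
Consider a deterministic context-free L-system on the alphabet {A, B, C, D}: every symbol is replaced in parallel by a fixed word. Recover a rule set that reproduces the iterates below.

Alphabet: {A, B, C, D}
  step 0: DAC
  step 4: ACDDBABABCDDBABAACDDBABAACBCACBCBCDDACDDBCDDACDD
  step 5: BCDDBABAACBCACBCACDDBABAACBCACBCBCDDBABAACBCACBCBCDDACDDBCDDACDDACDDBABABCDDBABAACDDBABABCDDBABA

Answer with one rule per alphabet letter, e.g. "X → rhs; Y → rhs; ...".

A->BC, B->AC, C->DD, D->BA

  step 4 ⇒ step 5: ACDDBABABCDDBABAACDDBABAACBCACBCBCDDACDDBCDDACDD ⇒ BC·DD·BA·BA·AC·BC·AC·BC·AC·DD·BA·BA·AC·BC·AC·BC·BC·DD·BA·BA·AC·BC·AC·BC·BC·DD·AC·DD·BC·DD·AC·DD·AC·DD·BA·BA·BC·DD·BA·BA·AC·DD·BA·BA·BC·DD·BA·BA
    A ↦ BC
    B ↦ AC
    C ↦ DD
    D ↦ BA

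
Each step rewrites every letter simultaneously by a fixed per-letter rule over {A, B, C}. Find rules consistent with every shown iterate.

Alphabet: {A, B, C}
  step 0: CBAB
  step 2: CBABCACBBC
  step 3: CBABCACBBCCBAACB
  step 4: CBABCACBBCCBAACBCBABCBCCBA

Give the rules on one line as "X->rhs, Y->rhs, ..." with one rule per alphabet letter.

  step 3 ⇒ step 4: CBABCACBBCCBAACB ⇒ CB·A·BC·A·CB·BC·CB·A·A·CB·CB·A·BC·BC·CB·A
    A ↦ BC
    B ↦ A
    C ↦ CB

A->BC, B->A, C->CB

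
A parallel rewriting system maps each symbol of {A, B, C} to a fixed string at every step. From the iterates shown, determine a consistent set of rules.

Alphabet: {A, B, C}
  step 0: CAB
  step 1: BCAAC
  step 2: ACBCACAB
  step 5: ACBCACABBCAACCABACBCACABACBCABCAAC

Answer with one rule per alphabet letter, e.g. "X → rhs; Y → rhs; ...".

A->CA, B->AC, C->B

  step 1 ⇒ step 2: BCAAC ⇒ AC·B·CA·CA·B
    A ↦ CA
    B ↦ AC
    C ↦ B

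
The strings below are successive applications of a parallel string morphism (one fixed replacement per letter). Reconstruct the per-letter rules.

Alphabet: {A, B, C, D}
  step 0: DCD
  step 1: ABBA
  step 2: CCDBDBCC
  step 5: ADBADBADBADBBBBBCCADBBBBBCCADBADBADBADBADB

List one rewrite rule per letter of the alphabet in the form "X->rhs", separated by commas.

  step 1 ⇒ step 2: ABBA ⇒ CC·DB·DB·CC
    A ↦ CC
    B ↦ DB
  step 0 ⇒ step 1: DCD ⇒ A·BB·A
    C ↦ BB
  step 0 ⇒ step 1: DCD ⇒ A·BB·A
    D ↦ A

A->CC, B->DB, C->BB, D->A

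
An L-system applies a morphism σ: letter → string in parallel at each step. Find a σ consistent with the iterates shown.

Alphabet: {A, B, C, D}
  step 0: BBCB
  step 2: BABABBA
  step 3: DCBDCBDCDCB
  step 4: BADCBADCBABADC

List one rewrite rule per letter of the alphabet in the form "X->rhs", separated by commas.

  step 3 ⇒ step 4: DCBDCBDCDCB ⇒ B·A·DC·B·A·DC·B·A·B·A·DC
    B ↦ DC
    C ↦ A
    D ↦ B
  step 2 ⇒ step 3: BABABBA ⇒ DC·B·DC·B·DC·DC·B
    A ↦ B

A->B, B->DC, C->A, D->B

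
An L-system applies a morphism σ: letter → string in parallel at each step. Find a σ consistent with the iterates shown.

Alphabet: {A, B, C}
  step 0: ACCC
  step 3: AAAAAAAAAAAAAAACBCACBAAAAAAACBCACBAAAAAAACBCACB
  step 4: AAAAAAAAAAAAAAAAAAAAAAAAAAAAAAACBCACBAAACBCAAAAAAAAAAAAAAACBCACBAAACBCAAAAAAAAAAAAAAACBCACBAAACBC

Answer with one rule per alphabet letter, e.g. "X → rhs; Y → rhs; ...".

A->AA, B->C, C->ACB

  step 3 ⇒ step 4: AAAAAAAAAAAAAAACBCACBAAAAAAACBCACBAAAAAAACBCACB ⇒ AA·AA·AA·AA·AA·AA·AA·AA·AA·AA·AA·AA·AA·AA·AA·ACB·C·ACB·AA·ACB·C·AA·AA·AA·AA·AA·AA·AA·ACB·C·ACB·AA·ACB·C·AA·AA·AA·AA·AA·AA·AA·ACB·C·ACB·AA·ACB·C
    A ↦ AA
    B ↦ C
    C ↦ ACB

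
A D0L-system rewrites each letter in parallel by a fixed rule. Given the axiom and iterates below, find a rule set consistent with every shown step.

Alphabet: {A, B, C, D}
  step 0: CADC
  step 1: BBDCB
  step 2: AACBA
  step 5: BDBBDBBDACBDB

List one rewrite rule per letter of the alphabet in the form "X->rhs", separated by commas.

  step 1 ⇒ step 2: BBDCB ⇒ A·A·C·B·A
    B ↦ A
    C ↦ B
    D ↦ C
  step 0 ⇒ step 1: CADC ⇒ B·BD·C·B
    A ↦ BD

A->BD, B->A, C->B, D->C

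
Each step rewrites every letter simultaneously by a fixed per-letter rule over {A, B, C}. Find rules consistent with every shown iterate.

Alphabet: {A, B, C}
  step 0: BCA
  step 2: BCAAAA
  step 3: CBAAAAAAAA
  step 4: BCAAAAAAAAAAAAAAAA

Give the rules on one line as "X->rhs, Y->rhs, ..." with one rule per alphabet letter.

  step 3 ⇒ step 4: CBAAAAAAAA ⇒ B·C·AA·AA·AA·AA·AA·AA·AA·AA
    A ↦ AA
    B ↦ C
    C ↦ B

A->AA, B->C, C->B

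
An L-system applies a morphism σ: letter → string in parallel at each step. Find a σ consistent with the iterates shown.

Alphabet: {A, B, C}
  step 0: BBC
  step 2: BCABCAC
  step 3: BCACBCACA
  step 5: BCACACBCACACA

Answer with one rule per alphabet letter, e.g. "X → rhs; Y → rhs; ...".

  step 2 ⇒ step 3: BCABCAC ⇒ BC·A·C·BC·A·C·A
    A ↦ C
    B ↦ BC
    C ↦ A

A->C, B->BC, C->A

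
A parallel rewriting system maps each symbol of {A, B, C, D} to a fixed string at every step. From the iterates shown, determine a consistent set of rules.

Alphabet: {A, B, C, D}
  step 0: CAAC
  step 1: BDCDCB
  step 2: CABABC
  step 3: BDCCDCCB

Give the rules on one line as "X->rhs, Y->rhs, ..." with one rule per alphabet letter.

  step 2 ⇒ step 3: CABABC ⇒ B·DC·C·DC·C·B
    A ↦ DC
    B ↦ C
    C ↦ B
  step 1 ⇒ step 2: BDCDCB ⇒ C·A·B·A·B·C
    D ↦ A

A->DC, B->C, C->B, D->A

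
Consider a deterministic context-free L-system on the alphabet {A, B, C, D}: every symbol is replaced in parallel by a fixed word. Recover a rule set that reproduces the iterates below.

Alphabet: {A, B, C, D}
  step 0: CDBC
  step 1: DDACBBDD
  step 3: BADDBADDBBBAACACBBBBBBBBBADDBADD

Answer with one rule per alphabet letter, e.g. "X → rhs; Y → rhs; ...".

A->BA, B->BB, C->DD, D->AC

  step 0 ⇒ step 1: CDBC ⇒ DD·AC·BB·DD
    B ↦ BB
    C ↦ DD
    D ↦ AC
    A ↦ BA  (constrained at step 1)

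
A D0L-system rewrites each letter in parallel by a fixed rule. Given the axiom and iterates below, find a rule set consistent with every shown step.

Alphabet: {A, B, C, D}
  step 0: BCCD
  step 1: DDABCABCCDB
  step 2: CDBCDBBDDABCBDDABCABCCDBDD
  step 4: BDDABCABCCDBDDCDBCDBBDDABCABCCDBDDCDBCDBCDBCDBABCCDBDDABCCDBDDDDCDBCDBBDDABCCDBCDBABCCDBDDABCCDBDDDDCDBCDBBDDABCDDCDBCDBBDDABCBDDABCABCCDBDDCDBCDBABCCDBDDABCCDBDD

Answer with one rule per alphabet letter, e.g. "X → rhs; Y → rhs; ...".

  step 1 ⇒ step 2: DDABCABCCDB ⇒ CDB·CDB·B·DD·ABC·B·DD·ABC·ABC·CDB·DD
    A ↦ B
    B ↦ DD
    C ↦ ABC
    D ↦ CDB

A->B, B->DD, C->ABC, D->CDB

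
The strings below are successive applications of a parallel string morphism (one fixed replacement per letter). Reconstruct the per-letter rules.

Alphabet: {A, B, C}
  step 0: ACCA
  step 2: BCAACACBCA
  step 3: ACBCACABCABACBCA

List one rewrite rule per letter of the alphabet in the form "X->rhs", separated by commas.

A->CA, B->AC, C->B

  step 2 ⇒ step 3: BCAACACBCA ⇒ AC·B·CA·CA·B·CA·B·AC·B·CA
    A ↦ CA
    B ↦ AC
    C ↦ B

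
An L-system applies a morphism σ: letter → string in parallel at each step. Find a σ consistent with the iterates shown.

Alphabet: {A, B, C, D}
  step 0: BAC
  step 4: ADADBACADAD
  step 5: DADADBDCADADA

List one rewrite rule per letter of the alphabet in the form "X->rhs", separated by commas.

  step 4 ⇒ step 5: ADADBACADAD ⇒ D·A·D·A·DB·D·CA·D·A·D·A
    A ↦ D
    B ↦ DB
    C ↦ CA
    D ↦ A

A->D, B->DB, C->CA, D->A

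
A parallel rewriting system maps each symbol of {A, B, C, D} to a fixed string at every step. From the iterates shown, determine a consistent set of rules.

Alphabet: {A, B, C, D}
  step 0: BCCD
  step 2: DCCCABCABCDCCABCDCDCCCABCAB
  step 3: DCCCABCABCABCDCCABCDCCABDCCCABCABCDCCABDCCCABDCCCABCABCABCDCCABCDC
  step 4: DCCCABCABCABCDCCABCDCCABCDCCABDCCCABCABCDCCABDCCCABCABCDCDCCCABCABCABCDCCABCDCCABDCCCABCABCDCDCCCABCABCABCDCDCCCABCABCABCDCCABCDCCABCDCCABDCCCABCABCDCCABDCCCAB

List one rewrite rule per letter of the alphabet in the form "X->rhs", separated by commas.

A->C, B->DC, C->CAB, D->DCC

  step 3 ⇒ step 4: DCCCABCABCABCDCCABCDCCABDCCCABCABCDCCABDCCCABDCCCABCABCABCDCCABCDC ⇒ DCC·CAB·CAB·CAB·C·DC·CAB·C·DC·CAB·C·DC·CAB·DCC·CAB·CAB·C·DC·CAB·DCC·CAB·CAB·C·DC·DCC·CAB·CAB·CAB·C·DC·CAB·C·DC·CAB·DCC·CAB·CAB·C·DC·DCC·CAB·CAB·CAB·C·DC·DCC·CAB·CAB·CAB·C·DC·CAB·C·DC·CAB·C·DC·CAB·DCC·CAB·CAB·C·DC·CAB·DCC·CAB
    A ↦ C
    B ↦ DC
    C ↦ CAB
    D ↦ DCC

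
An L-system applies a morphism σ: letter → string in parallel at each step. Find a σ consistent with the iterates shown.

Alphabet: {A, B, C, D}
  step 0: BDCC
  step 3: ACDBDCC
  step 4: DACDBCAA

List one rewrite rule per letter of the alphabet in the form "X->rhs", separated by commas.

A->D, B->DB, C->A, D->C

  step 3 ⇒ step 4: ACDBDCC ⇒ D·A·C·DB·C·A·A
    A ↦ D
    B ↦ DB
    C ↦ A
    D ↦ C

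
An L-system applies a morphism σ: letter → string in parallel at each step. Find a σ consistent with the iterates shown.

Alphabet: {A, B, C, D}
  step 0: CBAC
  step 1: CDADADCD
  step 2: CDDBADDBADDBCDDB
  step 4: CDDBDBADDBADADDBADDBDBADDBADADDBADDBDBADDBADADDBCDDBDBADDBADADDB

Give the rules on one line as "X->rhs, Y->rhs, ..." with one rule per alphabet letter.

A->AD, B->AD, C->CD, D->DB

  step 1 ⇒ step 2: CDADADCD ⇒ CD·DB·AD·DB·AD·DB·CD·DB
    A ↦ AD
    C ↦ CD
    D ↦ DB
  step 0 ⇒ step 1: CBAC ⇒ CD·AD·AD·CD
    B ↦ AD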